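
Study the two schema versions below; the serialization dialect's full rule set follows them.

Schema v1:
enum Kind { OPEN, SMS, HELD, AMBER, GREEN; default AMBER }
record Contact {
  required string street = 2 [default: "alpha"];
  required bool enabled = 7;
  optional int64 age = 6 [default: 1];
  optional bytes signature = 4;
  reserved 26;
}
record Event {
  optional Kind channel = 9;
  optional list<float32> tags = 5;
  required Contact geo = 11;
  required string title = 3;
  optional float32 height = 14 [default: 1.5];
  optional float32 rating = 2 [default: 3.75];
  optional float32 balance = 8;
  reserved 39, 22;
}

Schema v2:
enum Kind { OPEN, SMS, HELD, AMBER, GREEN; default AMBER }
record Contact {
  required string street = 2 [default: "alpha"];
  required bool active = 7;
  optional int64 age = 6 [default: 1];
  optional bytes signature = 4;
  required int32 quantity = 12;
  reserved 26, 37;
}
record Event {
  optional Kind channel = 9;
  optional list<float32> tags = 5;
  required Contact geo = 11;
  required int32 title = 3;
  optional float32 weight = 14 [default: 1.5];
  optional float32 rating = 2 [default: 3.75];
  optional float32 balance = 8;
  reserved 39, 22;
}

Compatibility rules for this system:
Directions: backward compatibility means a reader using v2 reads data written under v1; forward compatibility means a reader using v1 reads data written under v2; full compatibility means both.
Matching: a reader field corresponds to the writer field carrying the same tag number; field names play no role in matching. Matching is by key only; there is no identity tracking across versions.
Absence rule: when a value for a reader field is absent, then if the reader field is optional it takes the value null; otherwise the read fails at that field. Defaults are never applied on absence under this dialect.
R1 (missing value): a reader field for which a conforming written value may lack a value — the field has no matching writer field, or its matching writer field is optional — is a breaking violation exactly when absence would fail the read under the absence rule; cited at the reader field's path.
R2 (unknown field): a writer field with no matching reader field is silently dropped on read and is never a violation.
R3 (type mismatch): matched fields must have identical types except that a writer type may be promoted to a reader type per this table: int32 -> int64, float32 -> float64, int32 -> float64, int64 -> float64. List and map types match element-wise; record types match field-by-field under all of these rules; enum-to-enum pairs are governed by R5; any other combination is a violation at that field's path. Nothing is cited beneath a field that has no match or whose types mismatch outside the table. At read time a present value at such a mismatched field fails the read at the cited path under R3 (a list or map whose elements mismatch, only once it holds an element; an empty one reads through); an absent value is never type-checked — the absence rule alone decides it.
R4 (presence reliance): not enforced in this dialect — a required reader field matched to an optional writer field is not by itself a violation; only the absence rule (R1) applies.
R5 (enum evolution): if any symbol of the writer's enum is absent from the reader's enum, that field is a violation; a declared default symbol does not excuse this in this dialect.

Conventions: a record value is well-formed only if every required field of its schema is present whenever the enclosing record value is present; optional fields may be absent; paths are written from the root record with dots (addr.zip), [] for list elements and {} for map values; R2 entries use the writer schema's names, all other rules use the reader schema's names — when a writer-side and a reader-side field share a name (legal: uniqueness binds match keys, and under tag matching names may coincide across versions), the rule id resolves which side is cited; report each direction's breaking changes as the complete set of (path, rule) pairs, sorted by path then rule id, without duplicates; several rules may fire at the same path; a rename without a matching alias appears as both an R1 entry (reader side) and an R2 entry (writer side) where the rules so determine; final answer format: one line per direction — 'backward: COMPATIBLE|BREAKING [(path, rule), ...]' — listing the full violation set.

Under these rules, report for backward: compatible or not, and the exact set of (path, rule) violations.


backward: BREAKING [(geo.quantity, R1), (title, R3)]

arrows below run writer -> reader for Event
backward pass over Event, reader schema v2, writer schema v1:
  channel: paired with writer channel (Kind -> Kind; writer optional)
  tags: paired with writer tags (list<float32> -> list<float32>; writer optional)
  geo: paired with writer geo (Contact -> Contact; writer required)
  title: paired with writer title (string -> int32; writer required)
  weight: paired with writer height (float32 -> float32; writer optional)
  rating: paired with writer rating (float32 -> float32; writer optional)
  balance: paired with writer balance (float32 -> float32; writer optional)
  geo.street: paired with writer geo.street (string -> string; writer required)
  geo.active: paired with writer geo.enabled (bool -> bool; writer required)
  geo.age: paired with writer geo.age (int64 -> int64; writer optional)
  geo.signature: paired with writer geo.signature (bytes -> bytes; writer optional)
  geo.quantity has no writer counterpart
  R1 fires at geo.quantity
  R3 fires at title
  => backward verdict for Event: BREAKING, 2 violation(s)
diffs on Event not affecting the asked answer:
  renamed field enabled to active in record Contact -> no rule fires on it in Event's dialect; the asked verdict holds
  renamed field height to weight in record Event -> no rule fires on it in Event's dialect; the asked verdict holds


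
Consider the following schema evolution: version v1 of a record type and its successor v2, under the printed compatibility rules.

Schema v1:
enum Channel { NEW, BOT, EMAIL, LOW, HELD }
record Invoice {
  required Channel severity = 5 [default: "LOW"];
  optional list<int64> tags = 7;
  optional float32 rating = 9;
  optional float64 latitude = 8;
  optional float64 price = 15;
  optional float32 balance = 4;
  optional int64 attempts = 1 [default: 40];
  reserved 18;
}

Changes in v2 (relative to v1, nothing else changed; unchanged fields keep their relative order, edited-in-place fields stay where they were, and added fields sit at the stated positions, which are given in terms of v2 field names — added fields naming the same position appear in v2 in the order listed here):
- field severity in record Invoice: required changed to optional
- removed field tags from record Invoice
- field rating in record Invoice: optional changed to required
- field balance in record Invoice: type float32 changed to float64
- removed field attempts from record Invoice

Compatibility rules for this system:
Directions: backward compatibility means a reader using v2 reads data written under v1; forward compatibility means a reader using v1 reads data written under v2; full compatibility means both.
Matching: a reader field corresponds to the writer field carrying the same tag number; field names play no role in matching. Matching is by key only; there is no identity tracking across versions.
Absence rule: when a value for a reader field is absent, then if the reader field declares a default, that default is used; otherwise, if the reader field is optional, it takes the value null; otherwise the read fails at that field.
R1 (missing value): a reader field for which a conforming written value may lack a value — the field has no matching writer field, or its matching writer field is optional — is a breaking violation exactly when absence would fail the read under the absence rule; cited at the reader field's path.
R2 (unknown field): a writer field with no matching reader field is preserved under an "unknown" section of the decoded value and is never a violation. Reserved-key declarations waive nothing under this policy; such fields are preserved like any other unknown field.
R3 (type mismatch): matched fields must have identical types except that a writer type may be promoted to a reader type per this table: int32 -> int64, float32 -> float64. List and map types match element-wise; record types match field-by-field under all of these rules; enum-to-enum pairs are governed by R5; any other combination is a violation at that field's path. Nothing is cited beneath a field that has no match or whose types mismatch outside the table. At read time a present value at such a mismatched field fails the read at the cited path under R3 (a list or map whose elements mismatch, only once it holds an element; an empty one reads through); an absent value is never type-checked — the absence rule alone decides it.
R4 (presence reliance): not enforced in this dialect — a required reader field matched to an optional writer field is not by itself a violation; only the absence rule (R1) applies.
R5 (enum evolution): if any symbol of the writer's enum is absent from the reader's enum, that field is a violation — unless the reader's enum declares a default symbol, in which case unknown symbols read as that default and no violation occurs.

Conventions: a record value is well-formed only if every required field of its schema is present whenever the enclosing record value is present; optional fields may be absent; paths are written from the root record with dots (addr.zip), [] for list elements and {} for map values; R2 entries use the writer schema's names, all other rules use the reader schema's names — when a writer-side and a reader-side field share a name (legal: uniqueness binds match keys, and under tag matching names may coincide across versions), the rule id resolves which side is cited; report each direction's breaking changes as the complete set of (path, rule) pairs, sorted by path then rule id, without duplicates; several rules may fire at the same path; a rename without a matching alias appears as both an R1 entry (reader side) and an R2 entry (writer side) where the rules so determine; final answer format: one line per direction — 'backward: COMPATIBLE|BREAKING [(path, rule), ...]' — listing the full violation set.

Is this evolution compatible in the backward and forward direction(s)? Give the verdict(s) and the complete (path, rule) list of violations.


backward: BREAKING [(rating, R1)]; forward: BREAKING [(balance, R3)]

each type pair in Invoice: writer, then reader
backward on Invoice — v2 reading data written by v1:
  severity <- severity (Channel -> Channel, writer required)
  rating <- rating (float32 -> float32, writer optional)
  latitude <- latitude (float64 -> float64, writer optional)
  price <- price (float64 -> float64, writer optional)
  balance <- balance (float32 -> float64, writer optional)
  leftover writer field: tags
  leftover writer field: attempts
  violation R1 at rating
  => 1 violation(s): backward is BREAKING for Invoice
forward on Invoice — v1 reading data written by v2:
  severity <- severity (Channel -> Channel, writer optional)
  tags has no writer counterpart
  rating <- rating (float32 -> float32, writer required)
  latitude <- latitude (float64 -> float64, writer optional)
  price <- price (float64 -> float64, writer optional)
  balance <- balance (float64 -> float32, writer optional)
  attempts has no writer counterpart
  violation R3 at balance
  => 1 violation(s): forward is BREAKING for Invoice


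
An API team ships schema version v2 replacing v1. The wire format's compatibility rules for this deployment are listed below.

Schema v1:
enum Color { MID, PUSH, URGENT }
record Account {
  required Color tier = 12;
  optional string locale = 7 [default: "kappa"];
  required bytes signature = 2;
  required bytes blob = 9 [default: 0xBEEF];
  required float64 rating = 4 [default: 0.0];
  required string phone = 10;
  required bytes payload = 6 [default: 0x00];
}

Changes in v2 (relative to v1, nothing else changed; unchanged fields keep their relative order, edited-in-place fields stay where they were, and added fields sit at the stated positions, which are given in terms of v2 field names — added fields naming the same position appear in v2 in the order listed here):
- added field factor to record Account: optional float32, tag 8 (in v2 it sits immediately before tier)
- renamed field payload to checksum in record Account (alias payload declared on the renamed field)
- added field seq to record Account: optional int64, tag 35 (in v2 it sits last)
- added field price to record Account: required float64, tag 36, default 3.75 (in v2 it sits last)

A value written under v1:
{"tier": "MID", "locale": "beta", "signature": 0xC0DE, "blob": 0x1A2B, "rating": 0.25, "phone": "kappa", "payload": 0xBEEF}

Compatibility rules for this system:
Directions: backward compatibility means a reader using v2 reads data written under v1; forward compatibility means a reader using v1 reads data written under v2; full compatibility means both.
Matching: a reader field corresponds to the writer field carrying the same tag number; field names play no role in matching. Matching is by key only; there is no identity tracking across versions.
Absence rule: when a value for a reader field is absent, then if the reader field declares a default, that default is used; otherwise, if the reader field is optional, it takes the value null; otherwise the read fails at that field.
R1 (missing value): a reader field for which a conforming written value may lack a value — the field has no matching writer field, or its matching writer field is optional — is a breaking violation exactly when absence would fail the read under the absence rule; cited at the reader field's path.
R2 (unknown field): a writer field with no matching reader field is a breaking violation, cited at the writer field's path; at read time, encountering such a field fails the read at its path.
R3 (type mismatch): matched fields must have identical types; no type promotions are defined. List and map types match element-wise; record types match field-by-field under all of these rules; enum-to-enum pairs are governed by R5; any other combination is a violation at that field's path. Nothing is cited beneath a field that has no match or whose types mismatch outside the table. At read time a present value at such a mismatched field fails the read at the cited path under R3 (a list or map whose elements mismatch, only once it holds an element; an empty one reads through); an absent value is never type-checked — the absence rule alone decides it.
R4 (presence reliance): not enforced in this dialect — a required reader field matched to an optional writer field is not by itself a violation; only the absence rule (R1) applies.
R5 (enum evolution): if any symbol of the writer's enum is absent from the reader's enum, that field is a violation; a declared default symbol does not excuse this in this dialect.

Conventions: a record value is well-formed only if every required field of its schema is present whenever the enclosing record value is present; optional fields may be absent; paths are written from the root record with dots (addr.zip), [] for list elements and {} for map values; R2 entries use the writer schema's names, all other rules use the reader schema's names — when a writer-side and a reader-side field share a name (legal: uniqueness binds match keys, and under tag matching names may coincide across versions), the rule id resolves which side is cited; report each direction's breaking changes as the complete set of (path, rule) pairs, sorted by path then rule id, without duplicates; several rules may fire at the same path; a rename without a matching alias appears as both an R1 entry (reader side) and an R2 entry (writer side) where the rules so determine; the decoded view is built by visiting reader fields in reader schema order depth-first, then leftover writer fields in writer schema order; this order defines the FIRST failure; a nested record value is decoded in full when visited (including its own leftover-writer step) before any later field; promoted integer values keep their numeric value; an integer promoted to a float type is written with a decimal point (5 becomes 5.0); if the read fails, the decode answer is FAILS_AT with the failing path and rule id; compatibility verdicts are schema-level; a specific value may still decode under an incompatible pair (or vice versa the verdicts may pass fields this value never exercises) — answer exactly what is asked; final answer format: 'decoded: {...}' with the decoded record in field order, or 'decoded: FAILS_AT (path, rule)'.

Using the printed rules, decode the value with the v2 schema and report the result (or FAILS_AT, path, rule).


decoded: {"factor": null, "tier": "MID", "locale": "beta", "signature": 0xC0DE, "blob": 0x1A2B, "rating": 0.25, "phone": "kappa", "checksum": 0xBEEF, "seq": null, "price": 3.75}

each type pair in Account: writer, then reader
migrating the Account value to v2:
  factor := null (absent, optional -> null)
  tier := "MID"
  locale := "beta"
  signature := 0xC0DE
  blob := 0x1A2B
  rating := 0.25
  phone := "kappa"
  checksum := 0xBEEF (from writer payload)
  seq := null (absent, optional -> null)
  price := 3.75 (absent -> default)
  => decoded: {"factor": null, "tier": "MID", "locale": "beta", "signature": 0xC0DE, "blob": 0x1A2B, "rating": 0.25, "phone": "kappa", "checksum": 0xBEEF, "seq": null, "price": 3.75}


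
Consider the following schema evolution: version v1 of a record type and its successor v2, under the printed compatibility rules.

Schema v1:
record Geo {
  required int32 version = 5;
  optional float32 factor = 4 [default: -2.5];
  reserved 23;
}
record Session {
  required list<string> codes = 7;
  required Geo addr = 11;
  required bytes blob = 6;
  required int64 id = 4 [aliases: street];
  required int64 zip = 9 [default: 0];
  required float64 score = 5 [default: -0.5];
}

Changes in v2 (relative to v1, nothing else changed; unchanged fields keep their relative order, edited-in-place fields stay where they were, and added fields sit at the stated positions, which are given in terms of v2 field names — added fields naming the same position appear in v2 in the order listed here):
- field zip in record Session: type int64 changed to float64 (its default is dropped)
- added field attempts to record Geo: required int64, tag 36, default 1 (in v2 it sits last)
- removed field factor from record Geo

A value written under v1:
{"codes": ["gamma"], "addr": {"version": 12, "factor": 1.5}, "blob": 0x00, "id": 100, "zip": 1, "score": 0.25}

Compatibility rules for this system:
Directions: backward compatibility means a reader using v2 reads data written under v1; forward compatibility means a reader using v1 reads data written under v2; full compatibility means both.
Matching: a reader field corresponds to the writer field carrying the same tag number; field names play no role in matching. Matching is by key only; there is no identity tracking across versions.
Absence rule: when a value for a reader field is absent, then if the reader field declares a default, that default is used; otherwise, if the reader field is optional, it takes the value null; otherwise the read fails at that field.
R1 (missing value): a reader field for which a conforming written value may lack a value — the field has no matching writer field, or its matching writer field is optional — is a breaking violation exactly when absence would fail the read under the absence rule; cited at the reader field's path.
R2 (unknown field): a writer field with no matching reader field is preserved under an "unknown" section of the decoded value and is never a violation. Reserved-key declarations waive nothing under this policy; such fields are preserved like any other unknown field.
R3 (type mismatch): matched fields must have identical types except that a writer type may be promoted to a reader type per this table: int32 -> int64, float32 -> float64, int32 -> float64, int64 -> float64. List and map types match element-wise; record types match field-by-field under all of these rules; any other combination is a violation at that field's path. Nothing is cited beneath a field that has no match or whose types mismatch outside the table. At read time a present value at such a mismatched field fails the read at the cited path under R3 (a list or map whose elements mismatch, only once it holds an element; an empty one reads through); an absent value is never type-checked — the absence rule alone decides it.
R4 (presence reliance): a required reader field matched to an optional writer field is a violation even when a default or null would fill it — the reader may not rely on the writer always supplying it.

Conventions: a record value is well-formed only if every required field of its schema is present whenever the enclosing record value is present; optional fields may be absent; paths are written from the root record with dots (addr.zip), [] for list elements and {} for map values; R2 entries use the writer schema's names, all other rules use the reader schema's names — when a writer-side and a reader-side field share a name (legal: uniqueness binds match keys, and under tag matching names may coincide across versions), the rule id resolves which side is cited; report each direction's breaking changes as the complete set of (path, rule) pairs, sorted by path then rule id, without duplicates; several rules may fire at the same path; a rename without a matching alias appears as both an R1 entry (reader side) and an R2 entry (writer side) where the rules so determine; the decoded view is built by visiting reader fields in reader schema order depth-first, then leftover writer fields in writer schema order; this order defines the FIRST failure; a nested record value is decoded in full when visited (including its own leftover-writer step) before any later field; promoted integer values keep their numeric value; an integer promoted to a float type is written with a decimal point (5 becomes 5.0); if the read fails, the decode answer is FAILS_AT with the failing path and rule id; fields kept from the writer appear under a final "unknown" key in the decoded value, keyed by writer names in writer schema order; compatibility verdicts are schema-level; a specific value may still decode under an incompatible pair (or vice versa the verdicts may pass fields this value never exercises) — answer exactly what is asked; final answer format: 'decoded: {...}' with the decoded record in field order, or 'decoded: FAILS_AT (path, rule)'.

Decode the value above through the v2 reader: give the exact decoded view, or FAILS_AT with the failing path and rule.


decoded: {"codes": ["gamma"], "addr": {"version": 12, "attempts": 1, "unknown": {"factor": 1.5}}, "blob": 0x00, "id": 100, "zip": 1.0, "score": 0.25}

each type pair in Session: writer, then reader
decode walk for Session under reader schema v2:
  codes := ["gamma"]
  addr.version := 12
  addr.attempts := 1 (missing; default applied)
  writer addr.factor: kept under "unknown"
  blob := 0x00
  id := 100
  zip := 1.0 (int64 -> float64)
  score := 0.25
  => decoded: {"codes": ["gamma"], "addr": {"version": 12, "attempts": 1, "unknown": {"factor": 1.5}}, "blob": 0x00, "id": 100, "zip": 1.0, "score": 0.25}
diffs on Session not affecting the asked answer:
  field zip in record Session: type int64 changed to float64 (its default is dropped) -> affects the rule determinations only; this particular Session value decodes identically


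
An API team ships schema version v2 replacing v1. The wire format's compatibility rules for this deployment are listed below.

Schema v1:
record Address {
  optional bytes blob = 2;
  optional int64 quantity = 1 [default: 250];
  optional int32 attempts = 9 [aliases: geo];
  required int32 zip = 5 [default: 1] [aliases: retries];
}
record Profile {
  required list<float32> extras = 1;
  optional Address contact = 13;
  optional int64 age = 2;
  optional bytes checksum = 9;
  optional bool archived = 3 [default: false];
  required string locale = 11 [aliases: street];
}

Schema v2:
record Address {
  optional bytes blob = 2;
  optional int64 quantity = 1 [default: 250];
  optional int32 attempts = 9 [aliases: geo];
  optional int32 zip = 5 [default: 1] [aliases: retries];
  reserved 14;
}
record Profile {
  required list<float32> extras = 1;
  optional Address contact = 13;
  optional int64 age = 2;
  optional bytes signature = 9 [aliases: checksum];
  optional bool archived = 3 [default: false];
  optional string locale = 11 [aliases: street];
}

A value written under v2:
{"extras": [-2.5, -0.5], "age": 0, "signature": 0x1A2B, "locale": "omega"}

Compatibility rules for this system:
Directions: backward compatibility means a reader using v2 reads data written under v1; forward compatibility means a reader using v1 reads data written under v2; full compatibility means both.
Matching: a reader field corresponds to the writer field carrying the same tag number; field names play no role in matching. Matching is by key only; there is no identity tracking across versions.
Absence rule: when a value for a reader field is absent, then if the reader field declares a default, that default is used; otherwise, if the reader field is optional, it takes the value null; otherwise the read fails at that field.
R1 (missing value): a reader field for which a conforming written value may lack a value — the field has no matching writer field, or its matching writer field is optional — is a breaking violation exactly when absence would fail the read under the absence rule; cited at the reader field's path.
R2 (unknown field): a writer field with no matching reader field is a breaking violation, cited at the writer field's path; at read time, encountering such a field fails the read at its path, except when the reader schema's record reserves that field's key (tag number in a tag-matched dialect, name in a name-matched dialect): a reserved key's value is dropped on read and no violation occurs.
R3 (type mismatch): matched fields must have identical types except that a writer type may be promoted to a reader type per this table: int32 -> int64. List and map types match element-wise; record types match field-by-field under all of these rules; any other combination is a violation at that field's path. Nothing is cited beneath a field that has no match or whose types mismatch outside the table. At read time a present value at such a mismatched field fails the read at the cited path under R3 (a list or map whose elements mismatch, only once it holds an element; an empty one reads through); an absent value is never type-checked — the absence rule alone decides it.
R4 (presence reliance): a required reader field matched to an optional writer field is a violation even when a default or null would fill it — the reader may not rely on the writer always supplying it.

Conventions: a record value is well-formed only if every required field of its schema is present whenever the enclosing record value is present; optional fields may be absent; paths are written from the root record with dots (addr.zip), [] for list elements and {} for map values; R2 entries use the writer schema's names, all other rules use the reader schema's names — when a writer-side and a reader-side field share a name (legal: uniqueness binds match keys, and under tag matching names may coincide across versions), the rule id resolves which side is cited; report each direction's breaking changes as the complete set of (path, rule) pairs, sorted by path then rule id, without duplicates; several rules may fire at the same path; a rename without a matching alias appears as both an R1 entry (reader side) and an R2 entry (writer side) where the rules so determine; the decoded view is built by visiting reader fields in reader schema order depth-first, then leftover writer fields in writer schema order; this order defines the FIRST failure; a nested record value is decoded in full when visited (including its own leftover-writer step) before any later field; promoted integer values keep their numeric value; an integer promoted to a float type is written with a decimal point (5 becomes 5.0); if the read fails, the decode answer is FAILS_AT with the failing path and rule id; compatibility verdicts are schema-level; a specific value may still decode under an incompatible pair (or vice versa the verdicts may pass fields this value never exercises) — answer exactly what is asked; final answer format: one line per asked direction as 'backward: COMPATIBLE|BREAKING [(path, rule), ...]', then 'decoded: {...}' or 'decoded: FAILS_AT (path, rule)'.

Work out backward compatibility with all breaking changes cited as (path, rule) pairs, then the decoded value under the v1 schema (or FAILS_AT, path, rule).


backward: COMPATIBLE []; decoded: {"extras": [-2.5, -0.5], "contact": null, "age": 0, "checksum": 0x1A2B, "archived": false, "locale": "omega"}

arrows below run writer -> reader for Profile
backward for Profile (reader v2, writer v1):
  extras <- extras (list<float32> -> list<float32>, writer required)
  contact <- contact (Address -> Address, writer optional)
  age <- age (int64 -> int64, writer optional)
  signature <- checksum (bytes -> bytes, writer optional)
  archived <- archived (bool -> bool, writer optional)
  locale <- locale (string -> string, writer required)
  contact.blob <- contact.blob (bytes -> bytes, writer optional)
  contact.quantity <- contact.quantity (int64 -> int64, writer optional)
  contact.attempts <- contact.attempts (int32 -> int32, writer optional)
  contact.zip <- contact.zip (int32 -> int32, writer required)
  => no violations; backward on Profile: COMPATIBLE
decode walk for Profile under reader schema v1:
  extras := [-2.5, -0.5]
  contact := null (absent, optional -> null)
  age := 0
  checksum := 0x1A2B (from writer signature)
  archived := false (absent -> default)
  locale := "omega"
  => decoded: {"extras": [-2.5, -0.5], "contact": null, "age": 0, "checksum": 0x1A2B, "archived": false, "locale": "omega"}
the rest of the Profile diff is inert for this question:
  renamed field checksum to signature in record Profile (alias checksum declared on the renamed field) -> fires no rule on Profile, leaving the asked answer as it is
  field zip in record Address: required changed to optional -> fires only in the forward direction of Profile, which is not asked here
  field locale in record Profile: required changed to optional -> fires only in the forward direction of Profile, which is not asked here


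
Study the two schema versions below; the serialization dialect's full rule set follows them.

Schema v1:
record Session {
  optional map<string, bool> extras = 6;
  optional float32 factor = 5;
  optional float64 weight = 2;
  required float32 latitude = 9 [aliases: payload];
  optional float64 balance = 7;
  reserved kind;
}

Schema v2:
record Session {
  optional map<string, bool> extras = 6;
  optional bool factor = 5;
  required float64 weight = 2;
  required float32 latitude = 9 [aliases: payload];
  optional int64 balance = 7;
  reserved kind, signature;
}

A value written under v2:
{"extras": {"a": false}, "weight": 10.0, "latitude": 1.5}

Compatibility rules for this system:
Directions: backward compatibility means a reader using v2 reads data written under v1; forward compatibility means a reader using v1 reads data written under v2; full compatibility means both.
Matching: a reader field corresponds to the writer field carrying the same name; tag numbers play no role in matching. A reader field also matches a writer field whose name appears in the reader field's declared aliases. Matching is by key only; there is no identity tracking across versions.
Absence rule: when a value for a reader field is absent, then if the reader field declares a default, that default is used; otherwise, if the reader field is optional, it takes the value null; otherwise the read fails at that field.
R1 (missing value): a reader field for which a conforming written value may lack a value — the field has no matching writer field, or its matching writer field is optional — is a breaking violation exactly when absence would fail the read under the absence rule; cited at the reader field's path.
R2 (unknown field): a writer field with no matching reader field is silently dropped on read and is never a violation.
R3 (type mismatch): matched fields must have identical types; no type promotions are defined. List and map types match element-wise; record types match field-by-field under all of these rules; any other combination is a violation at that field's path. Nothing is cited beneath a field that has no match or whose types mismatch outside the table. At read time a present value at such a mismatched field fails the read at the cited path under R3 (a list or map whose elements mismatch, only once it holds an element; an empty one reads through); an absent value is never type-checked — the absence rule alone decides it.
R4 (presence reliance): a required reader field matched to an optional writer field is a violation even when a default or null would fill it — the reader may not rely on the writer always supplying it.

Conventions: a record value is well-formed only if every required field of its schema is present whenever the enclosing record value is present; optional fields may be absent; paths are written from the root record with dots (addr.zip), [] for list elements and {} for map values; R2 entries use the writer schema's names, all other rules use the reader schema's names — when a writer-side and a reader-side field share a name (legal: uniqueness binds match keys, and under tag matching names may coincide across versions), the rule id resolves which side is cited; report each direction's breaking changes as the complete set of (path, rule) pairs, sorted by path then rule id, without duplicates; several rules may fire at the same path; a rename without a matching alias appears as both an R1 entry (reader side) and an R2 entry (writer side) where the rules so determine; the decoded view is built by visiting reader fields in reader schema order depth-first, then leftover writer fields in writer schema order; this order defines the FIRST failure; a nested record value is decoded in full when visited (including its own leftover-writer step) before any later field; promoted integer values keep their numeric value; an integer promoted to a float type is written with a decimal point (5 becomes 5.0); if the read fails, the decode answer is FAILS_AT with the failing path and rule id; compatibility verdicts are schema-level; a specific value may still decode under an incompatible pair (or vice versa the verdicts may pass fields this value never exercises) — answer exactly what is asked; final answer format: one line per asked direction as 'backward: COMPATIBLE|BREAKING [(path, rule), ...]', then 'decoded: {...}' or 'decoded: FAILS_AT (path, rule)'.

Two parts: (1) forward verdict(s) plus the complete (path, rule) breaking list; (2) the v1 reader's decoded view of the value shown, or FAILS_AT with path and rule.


each type pair in Session: writer, then reader
checking forward for Session: reader v1 against writer v2:
  extras: map<string, bool> -> map<string, bool>, writer optional; from extras
  factor: bool -> float32, writer optional; from factor
  weight: float64 -> float64, writer required; from weight
  latitude: float32 -> float32, writer required; from latitude
  balance: int64 -> float64, writer optional; from balance
  violation R3 at balance
  violation R3 at factor
  => forward: BREAKING (2)
decode (reader v1):
  extras := {"a": false}
  factor := null (missing; optional => null)
  weight := 10.0
  latitude := 1.5
  balance := null (missing; optional => null)
  => decoded: {"extras": {"a": false}, "factor": null, "weight": 10.0, "latitude": 1.5, "balance": null}
the rest of the Session diff is inert for this question:
  field weight in record Session: optional changed to required -> matters only for Session's backward compatibility — outside the asked direction

forward: BREAKING [(balance, R3), (factor, R3)]; decoded: {"extras": {"a": false}, "factor": null, "weight": 10.0, "latitude": 1.5, "balance": null}


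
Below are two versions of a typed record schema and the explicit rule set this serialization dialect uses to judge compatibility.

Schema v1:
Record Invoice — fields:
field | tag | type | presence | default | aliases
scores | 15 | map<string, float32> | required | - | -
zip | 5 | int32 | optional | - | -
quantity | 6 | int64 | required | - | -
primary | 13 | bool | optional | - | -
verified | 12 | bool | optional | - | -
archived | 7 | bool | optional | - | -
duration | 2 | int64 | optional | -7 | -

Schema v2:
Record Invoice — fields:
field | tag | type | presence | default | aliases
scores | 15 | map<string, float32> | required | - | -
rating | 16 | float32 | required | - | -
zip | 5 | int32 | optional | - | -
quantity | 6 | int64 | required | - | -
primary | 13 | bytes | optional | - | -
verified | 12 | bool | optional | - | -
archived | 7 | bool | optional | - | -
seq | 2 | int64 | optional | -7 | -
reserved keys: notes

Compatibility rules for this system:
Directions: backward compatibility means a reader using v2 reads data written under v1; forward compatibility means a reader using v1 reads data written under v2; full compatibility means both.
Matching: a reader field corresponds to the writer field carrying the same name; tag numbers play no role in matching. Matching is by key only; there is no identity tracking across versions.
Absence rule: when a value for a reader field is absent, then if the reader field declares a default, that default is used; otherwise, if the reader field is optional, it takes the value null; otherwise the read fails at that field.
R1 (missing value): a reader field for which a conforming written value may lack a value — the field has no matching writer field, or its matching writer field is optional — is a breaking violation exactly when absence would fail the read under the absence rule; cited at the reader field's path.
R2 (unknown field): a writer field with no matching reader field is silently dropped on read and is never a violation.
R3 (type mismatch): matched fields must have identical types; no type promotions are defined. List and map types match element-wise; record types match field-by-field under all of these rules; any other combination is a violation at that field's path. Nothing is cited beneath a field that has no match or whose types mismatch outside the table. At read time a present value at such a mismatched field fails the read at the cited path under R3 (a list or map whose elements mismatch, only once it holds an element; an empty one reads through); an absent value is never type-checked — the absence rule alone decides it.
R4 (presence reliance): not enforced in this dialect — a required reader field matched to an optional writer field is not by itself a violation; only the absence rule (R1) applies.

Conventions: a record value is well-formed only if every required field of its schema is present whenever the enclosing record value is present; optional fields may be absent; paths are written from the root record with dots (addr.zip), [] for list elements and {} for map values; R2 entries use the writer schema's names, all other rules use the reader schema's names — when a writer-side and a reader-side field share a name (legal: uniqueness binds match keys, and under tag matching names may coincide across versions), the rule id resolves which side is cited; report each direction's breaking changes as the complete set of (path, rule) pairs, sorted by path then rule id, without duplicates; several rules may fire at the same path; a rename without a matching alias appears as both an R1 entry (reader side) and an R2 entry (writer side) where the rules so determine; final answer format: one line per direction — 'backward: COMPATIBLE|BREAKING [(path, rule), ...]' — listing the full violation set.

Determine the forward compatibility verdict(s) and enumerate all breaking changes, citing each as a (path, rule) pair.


forward: BREAKING [(primary, R3)]

each type pair in Invoice: writer, then reader
forward analysis of Invoice with v1 as reader and v2 as writer:
  writer required, map<string, float32> -> map<string, float32>: reader scores maps from writer scores
  writer optional, int32 -> int32: reader zip maps from writer zip
  writer required, int64 -> int64: reader quantity maps from writer quantity
  writer optional, bytes -> bool: reader primary maps from writer primary
  writer optional, bool -> bool: reader verified maps from writer verified
  writer optional, bool -> bool: reader archived maps from writer archived
  duration: no writer-side match
  rating (writer side), unknown to reader
  seq (writer side), unknown to reader
  rule R3 violated at primary
  forward on Invoice therefore BREAKING (1)
checking off the Invoice differences that do not matter here:
  renamed field duration to seq in record Invoice -> inert for the asked Invoice verdict: nothing fires
  added field rating to record Invoice: required float32, tag 16 (in v2 it sits immediately before zip) -> fires only in the backward direction of Invoice, which is not asked here
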